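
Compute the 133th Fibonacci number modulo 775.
78

Matrix identity: Q^n = [[F_(n+1), F_n], [F_n, F_(n-1)]] with Q = [[1,1],[1,0]].
n = 133 = 10000101₂. Square-and-multiply, entries mod 775:
Q^1 = [[1,1],[1,0]]
Q^2 = (Q^1)² = [[2,1],[1,1]]
Q^4 = (Q^2)² = [[5,3],[3,2]]
Q^8 = (Q^4)² = [[34,21],[21,13]]
Q^16 = (Q^8)² = [[47,212],[212,610]]
Q^33 = (Q^16)²·Q = [[437,653],[653,559]]
Q^66 = (Q^33)² = [[478,163],[163,315]]
Q^133 = (Q^66)²·Q = [[687,78],[78,609]]
F_133 mod 775 = Q^133[0][1] = 78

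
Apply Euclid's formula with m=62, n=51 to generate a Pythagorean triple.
(1243, 6324, 6445)

Euclid's formula: a = m² - n², b = 2mn, c = m² + n²
m = 62, n = 51
a = 62² - 51² = 3844 - 2601 = 1243
b = 2 × 62 × 51 = 6324
c = 62² + 51² = 3844 + 2601 = 6445
Verification: 1243² + 6324² = 1545049 + 39992976 = 41538025 = 6445² ✓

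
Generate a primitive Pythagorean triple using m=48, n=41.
(623, 3936, 3985)

Euclid's formula: a = m² - n², b = 2mn, c = m² + n²
m = 48, n = 41
a = 48² - 41² = 2304 - 1681 = 623
b = 2 × 48 × 41 = 3936
c = 48² + 41² = 2304 + 1681 = 3985
Verification: 623² + 3936² = 388129 + 15492096 = 15880225 = 3985² ✓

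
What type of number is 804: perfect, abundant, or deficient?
abundant

Proper divisors of 804: sum = 1 + 2 + 3 + 4 + 6 + 12 + 67 + 134 + 201 + 268 + 402 = 1100
Since 1100 > 804, 804 is abundant.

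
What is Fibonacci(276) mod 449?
149

Matrix identity: Q^n = [[F_(n+1), F_n], [F_n, F_(n-1)]] with Q = [[1,1],[1,0]].
n = 276 = 100010100₂. Square-and-multiply, entries mod 449:
Q^1 = [[1,1],[1,0]]
Q^2 = (Q^1)² = [[2,1],[1,1]]
Q^4 = (Q^2)² = [[5,3],[3,2]]
Q^8 = (Q^4)² = [[34,21],[21,13]]
Q^17 = (Q^8)²·Q = [[339,250],[250,89]]
Q^34 = (Q^17)² = [[66,138],[138,377]]
Q^69 = (Q^34)²·Q = [[122,52],[52,70]]
Q^138 = (Q^69)² = [[77,106],[106,420]]
Q^276 = (Q^138)² = [[103,149],[149,403]]
F_276 mod 449 = Q^276[0][1] = 149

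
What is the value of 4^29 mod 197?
121

Repeated squaring. Binary of 29 = 11101.
4^1 ≡ 4 (mod 197); 4^2 ≡ 16 (mod 197); 4^4 ≡ 59 (mod 197); 4^8 ≡ 132 (mod 197); 4^16 ≡ 88 (mod 197)
4^29 = 4^1 × 4^4 × 4^8 × 4^16 ≡ 121 (mod 197)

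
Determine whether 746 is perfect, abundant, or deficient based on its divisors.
deficient

Proper divisors of 746: sum = 1 + 2 + 373 = 376
Since 376 < 746, 746 is deficient.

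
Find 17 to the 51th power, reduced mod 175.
83

Repeated squaring. Binary of 51 = 110011.
17^1 ≡ 17 (mod 175); 17^2 ≡ 114 (mod 175); 17^4 ≡ 46 (mod 175); 17^8 ≡ 16 (mod 175); 17^16 ≡ 81 (mod 175); 17^32 ≡ 86 (mod 175)
17^51 = 17^1 × 17^2 × 17^16 × 17^32 ≡ 83 (mod 175)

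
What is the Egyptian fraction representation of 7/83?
1/12 + 1/996

Greedy algorithm:
7/83: ceiling(83/7) = 12, use 1/12
1/996: ceiling(996/1) = 996, use 1/996
Result: 7/83 = 1/12 + 1/996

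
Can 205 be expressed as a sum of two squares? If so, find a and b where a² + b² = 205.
3² + 14² (a=3, b=14)

Factorization: 205 = 5 × 41
By Fermat: n is sum of two squares iff every prime p ≡ 3 (mod 4) appears to even power.
All primes ≡ 3 (mod 4) appear to even power.
Search a = 0, 1, 2, … for 205 - a² a perfect square: first hit at a = 3: 205 - 9 = 196 = 14².
205 = 3² + 14² = 9 + 196 ✓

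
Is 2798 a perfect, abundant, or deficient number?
deficient

Proper divisors of 2798: sum = 1 + 2 + 1399 = 1402
Since 1402 < 2798, 2798 is deficient.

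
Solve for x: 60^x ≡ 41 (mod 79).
45

Baby-step giant-step with step n = ⌈√79⌉ = 9.
Baby steps 60^j mod 79 (j:value) for j=0..8: 0:1, 1:60, 2:45, 3:14, 4:50, 5:77, 6:38, 7:68, 8:51.
Giant-step multiplier: 60^(-9) ≡ 60^(78-9) = 60^69 ≡ 15 (mod 79).
Giant steps γ_i = 41·15^i mod 79: γ_0=41, γ_1=62, γ_2=61, γ_3=46, γ_4=58, γ_5=1 (in table at j=0).
x = i·n + j = 5·9 + 0 = 45.
Check: 60^45 ≡ 41 (mod 79).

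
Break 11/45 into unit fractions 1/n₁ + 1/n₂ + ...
1/5 + 1/23 + 1/1035

Greedy algorithm:
11/45: ceiling(45/11) = 5, use 1/5
2/45: ceiling(45/2) = 23, use 1/23
1/1035: ceiling(1035/1) = 1035, use 1/1035
Result: 11/45 = 1/5 + 1/23 + 1/1035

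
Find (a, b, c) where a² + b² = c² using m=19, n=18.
(37, 684, 685)

Euclid's formula: a = m² - n², b = 2mn, c = m² + n²
m = 19, n = 18
a = 19² - 18² = 361 - 324 = 37
b = 2 × 19 × 18 = 684
c = 19² + 18² = 361 + 324 = 685
Verification: 37² + 684² = 1369 + 467856 = 469225 = 685² ✓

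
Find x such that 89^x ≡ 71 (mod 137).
53

Baby-step giant-step with step n = ⌈√137⌉ = 12.
Baby steps 89^j mod 137 (j:value) for j=0..11: 0:1, 1:89, 2:112, 3:104, 4:77, 5:3, 6:130, 7:62, 8:38, 9:94, 10:9, 11:116.
Giant-step multiplier: 89^(-12) ≡ 89^(136-12) = 89^124 ≡ 14 (mod 137).
Giant steps γ_i = 71·14^i mod 137: γ_0=71, γ_1=35, γ_2=79, γ_3=10, γ_4=3 (in table at j=5).
x = i·n + j = 4·12 + 5 = 53.
Check: 89^53 ≡ 71 (mod 137).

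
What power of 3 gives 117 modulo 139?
118

Baby-step giant-step with step n = ⌈√139⌉ = 12.
Baby steps 3^j mod 139 (j:value) for j=0..11: 0:1, 1:3, 2:9, 3:27, 4:81, 5:104, 6:34, 7:102, 8:28, 9:84, 10:113, 11:61.
Giant-step multiplier: 3^(-12) ≡ 3^(138-12) = 3^126 ≡ 79 (mod 139).
Giant steps γ_i = 117·79^i mod 139: γ_0=117, γ_1=69, γ_2=30, γ_3=7, γ_4=136, γ_5=41, γ_6=42, γ_7=121, γ_8=107, γ_9=113 (in table at j=10).
x = i·n + j = 9·12 + 10 = 118.
Check: 3^118 ≡ 117 (mod 139).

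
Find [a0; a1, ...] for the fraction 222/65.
[3; 2, 2, 2, 5]

Euclidean algorithm steps:
222 = 3 × 65 + 27
65 = 2 × 27 + 11
27 = 2 × 11 + 5
11 = 2 × 5 + 1
5 = 5 × 1 + 0
Continued fraction: [3; 2, 2, 2, 5]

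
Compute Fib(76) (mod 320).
147

Matrix identity: Q^n = [[F_(n+1), F_n], [F_n, F_(n-1)]] with Q = [[1,1],[1,0]].
n = 76 = 1001100₂. Square-and-multiply, entries mod 320:
Q^1 = [[1,1],[1,0]]
Q^2 = (Q^1)² = [[2,1],[1,1]]
Q^4 = (Q^2)² = [[5,3],[3,2]]
Q^9 = (Q^4)²·Q = [[55,34],[34,21]]
Q^19 = (Q^9)²·Q = [[45,21],[21,24]]
Q^38 = (Q^19)² = [[226,169],[169,57]]
Q^76 = (Q^38)² = [[277,147],[147,130]]
F_76 mod 320 = Q^76[0][1] = 147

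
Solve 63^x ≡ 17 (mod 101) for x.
90

Baby-step giant-step with step n = ⌈√101⌉ = 11.
Baby steps 63^j mod 101 (j:value) for j=0..10: 0:1, 1:63, 2:30, 3:72, 4:92, 5:39, 6:33, 7:59, 8:81, 9:53, 10:6.
Giant-step multiplier: 63^(-11) ≡ 63^(100-11) = 63^89 ≡ 66 (mod 101).
Giant steps γ_i = 17·66^i mod 101: γ_0=17, γ_1=11, γ_2=19, γ_3=42, γ_4=45, γ_5=41, γ_6=80, γ_7=28, γ_8=30 (in table at j=2).
x = i·n + j = 8·11 + 2 = 90.
Check: 63^90 ≡ 17 (mod 101).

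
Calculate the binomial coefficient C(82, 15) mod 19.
0

Using Lucas' theorem:
Write n=82 and k=15 in base 19:
n in base 19: [4, 6]
k in base 19: [0, 15]
C(82,15) mod 19 = ∏ C(n_i, k_i) mod 19
Digit binomials (mod 19): C(4,0) = 1; C(6,15) = 0 (k_i > n_i)
Product: 1 × 0 = 0 ≡ 0 (mod 19)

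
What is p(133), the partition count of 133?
7346629512

p(n) counts ways to write n as a sum of positive integers (order ignored).
Euler's pentagonal recurrence: p(k) = p(k-1) + p(k-2) - p(k-5) - p(k-7) + p(k-12) + p(k-15) - ... (offsets j(3j∓1)/2, signs ++--, p(0)=1, p(<0)=0).
DP table for k = 0..132: p(0)=1, p(1)=1, p(2)=2, p(3)=3, p(4)=5, p(5)=7, p(6)=11, p(7)=15, p(8)=22, p(9)=30, p(10)=42, p(11)=56, p(12)=77, p(13)=101, p(14)=135, p(15)=176, p(16)=231, p(17)=297, p(18)=385, p(19)=490, p(20)=627, p(21)=792, p(22)=1002, p(23)=1255, p(24)=1575, p(25)=1958, p(26)=2436, p(27)=3010, p(28)=3718, p(29)=4565, p(30)=5604, p(31)=6842, p(32)=8349, p(33)=10143, p(34)=12310, p(35)=14883, p(36)=17977, p(37)=21637, p(38)=26015, p(39)=31185, p(40)=37338, p(41)=44583, p(42)=53174, p(43)=63261, p(44)=75175, p(45)=89134, p(46)=105558, p(47)=124754, p(48)=147273, p(49)=173525, p(50)=204226, p(51)=239943, p(52)=281589, p(53)=329931, p(54)=386155, p(55)=451276, p(56)=526823, p(57)=614154, p(58)=715220, p(59)=831820, p(60)=966467, p(61)=1121505, p(62)=1300156, p(63)=1505499, p(64)=1741630, p(65)=2012558, p(66)=2323520, p(67)=2679689, p(68)=3087735, p(69)=3554345, p(70)=4087968, p(71)=4697205, p(72)=5392783, p(73)=6185689, p(74)=7089500, p(75)=8118264, p(76)=9289091, p(77)=10619863, p(78)=12132164, p(79)=13848650, p(80)=15796476, p(81)=18004327, p(82)=20506255, p(83)=23338469, p(84)=26543660, p(85)=30167357, p(86)=34262962, p(87)=38887673, p(88)=44108109, p(89)=49995925, p(90)=56634173, p(91)=64112359, p(92)=72533807, p(93)=82010177, p(94)=92669720, p(95)=104651419, p(96)=118114304, p(97)=133230930, p(98)=150198136, p(99)=169229875, p(100)=190569292, p(101)=214481126, p(102)=241265379, p(103)=271248950, p(104)=304801365, p(105)=342325709, p(106)=384276336, p(107)=431149389, p(108)=483502844, p(109)=541946240, p(110)=607163746, p(111)=679903203, p(112)=761002156, p(113)=851376628, p(114)=952050665, p(115)=1064144451, p(116)=1188908248, p(117)=1327710076, p(118)=1482074143, p(119)=1653668665, p(120)=1844349560, p(121)=2056148051, p(122)=2291320912, p(123)=2552338241, p(124)=2841940500, p(125)=3163127352, p(126)=3519222692, p(127)=3913864295, p(128)=4351078600, p(129)=4835271870, p(130)=5371315400, p(131)=5964539504, p(132)=6620830889.
Final step: p(133) = p(132) + p(131) - p(128) - p(126) + p(121) + p(118) - p(111) - p(107) + p(98) + p(93) - p(82) - p(76) + p(63) + p(56) - p(41) - p(33) + p(16) + p(7)
= 6620830889 + 5964539504 - 4351078600 - 3519222692 + 2056148051 + 1482074143 - 679903203 - 431149389 + 150198136 + 82010177 - 20506255 - 9289091 + 1505499 + 526823 - 44583 - 10143 + 231 + 15
= 7346629512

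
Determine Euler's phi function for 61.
60

61 = 61
φ(n) = n × ∏(1 - 1/p) for each prime p dividing n
φ(61) = 61 × (1 - 1/61) = 60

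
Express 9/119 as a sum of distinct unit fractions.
1/14 + 1/238

Greedy algorithm:
9/119: ceiling(119/9) = 14, use 1/14
1/238: ceiling(238/1) = 238, use 1/238
Result: 9/119 = 1/14 + 1/238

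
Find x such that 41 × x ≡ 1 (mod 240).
41

gcd(41, 240) = 1, so the inverse exists.
Extended Euclidean algorithm on (240, 41):
240 = 5 × 41 + 35  ⟹  35 = (1)·240 + (-5)·41
41 = 1 × 35 + 6  ⟹  6 = (-1)·240 + (6)·41
35 = 5 × 6 + 5  ⟹  5 = (6)·240 + (-35)·41
6 = 1 × 5 + 1  ⟹  1 = (-7)·240 + (41)·41
So (41)·41 ≡ 1 (mod 240), i.e. 41^(-1) ≡ 41 (mod 240).
Check: 41 × 41 = 1681 ≡ 1 (mod 240)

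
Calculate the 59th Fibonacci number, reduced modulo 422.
331

Matrix identity: Q^n = [[F_(n+1), F_n], [F_n, F_(n-1)]] with Q = [[1,1],[1,0]].
n = 59 = 111011₂. Square-and-multiply, entries mod 422:
Q^1 = [[1,1],[1,0]]
Q^3 = (Q^1)²·Q = [[3,2],[2,1]]
Q^7 = (Q^3)²·Q = [[21,13],[13,8]]
Q^14 = (Q^7)² = [[188,377],[377,233]]
Q^29 = (Q^14)²·Q = [[278,233],[233,45]]
Q^59 = (Q^29)²·Q = [[52,331],[331,143]]
F_59 mod 422 = Q^59[0][1] = 331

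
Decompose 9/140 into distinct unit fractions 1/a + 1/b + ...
1/16 + 1/560

Greedy algorithm:
9/140: ceiling(140/9) = 16, use 1/16
1/560: ceiling(560/1) = 560, use 1/560
Result: 9/140 = 1/16 + 1/560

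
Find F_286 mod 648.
647

Matrix identity: Q^n = [[F_(n+1), F_n], [F_n, F_(n-1)]] with Q = [[1,1],[1,0]].
n = 286 = 100011110₂. Square-and-multiply, entries mod 648:
Q^1 = [[1,1],[1,0]]
Q^2 = (Q^1)² = [[2,1],[1,1]]
Q^4 = (Q^2)² = [[5,3],[3,2]]
Q^8 = (Q^4)² = [[34,21],[21,13]]
Q^17 = (Q^8)²·Q = [[640,301],[301,339]]
Q^35 = (Q^17)²·Q = [[432,593],[593,487]]
Q^71 = (Q^35)²·Q = [[432,433],[433,647]]
Q^143 = (Q^71)²·Q = [[216,217],[217,647]]
Q^286 = (Q^143)² = [[433,647],[647,434]]
F_286 mod 648 = Q^286[0][1] = 647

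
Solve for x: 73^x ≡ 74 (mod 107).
49

Baby-step giant-step with step n = ⌈√107⌉ = 11.
Baby steps 73^j mod 107 (j:value) for j=0..10: 0:1, 1:73, 2:86, 3:72, 4:13, 5:93, 6:48, 7:80, 8:62, 9:32, 10:89.
Giant-step multiplier: 73^(-11) ≡ 73^(106-11) = 73^95 ≡ 82 (mod 107).
Giant steps γ_i = 74·82^i mod 107: γ_0=74, γ_1=76, γ_2=26, γ_3=99, γ_4=93 (in table at j=5).
x = i·n + j = 4·11 + 5 = 49.
Check: 73^49 ≡ 74 (mod 107).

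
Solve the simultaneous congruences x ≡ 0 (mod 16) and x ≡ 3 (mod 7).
80

Using Chinese Remainder Theorem:
M = 16 × 7 = 112
M1 = 7, M2 = 16
y1 = 7^(-1) mod 16 = 7
y2 = 16^(-1) mod 7 = 4
x = (0×7×7 + 3×16×4) mod 112 = 80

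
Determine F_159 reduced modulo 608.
2

Matrix identity: Q^n = [[F_(n+1), F_n], [F_n, F_(n-1)]] with Q = [[1,1],[1,0]].
n = 159 = 10011111₂. Square-and-multiply, entries mod 608:
Q^1 = [[1,1],[1,0]]
Q^2 = (Q^1)² = [[2,1],[1,1]]
Q^4 = (Q^2)² = [[5,3],[3,2]]
Q^9 = (Q^4)²·Q = [[55,34],[34,21]]
Q^19 = (Q^9)²·Q = [[77,533],[533,152]]
Q^39 = (Q^19)²·Q = [[459,2],[2,457]]
Q^79 = (Q^39)²·Q = [[325,317],[317,8]]
Q^159 = (Q^79)²·Q = [[379,2],[2,377]]
F_159 mod 608 = Q^159[0][1] = 2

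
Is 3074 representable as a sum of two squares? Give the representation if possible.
7² + 55² (a=7, b=55)

Factorization: 3074 = 2 × 29 × 53
By Fermat: n is sum of two squares iff every prime p ≡ 3 (mod 4) appears to even power.
All primes ≡ 3 (mod 4) appear to even power.
Search a = 0, 1, 2, … for 3074 - a² a perfect square: first hit at a = 7: 3074 - 49 = 3025 = 55².
3074 = 7² + 55² = 49 + 3025 ✓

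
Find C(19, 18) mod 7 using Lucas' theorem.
5

Using Lucas' theorem:
Write n=19 and k=18 in base 7:
n in base 7: [2, 5]
k in base 7: [2, 4]
C(19,18) mod 7 = ∏ C(n_i, k_i) mod 7
Digit binomials (mod 7): C(2,2) = 1; C(5,4) = 5
Product: 1 × 5 = 5 ≡ 5 (mod 7)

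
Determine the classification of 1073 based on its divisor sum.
deficient

Proper divisors of 1073: sum = 1 + 29 + 37 = 67
Since 67 < 1073, 1073 is deficient.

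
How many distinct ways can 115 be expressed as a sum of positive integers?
1064144451

p(n) counts ways to write n as a sum of positive integers (order ignored).
Euler's pentagonal recurrence: p(k) = p(k-1) + p(k-2) - p(k-5) - p(k-7) + p(k-12) + p(k-15) - ... (offsets j(3j∓1)/2, signs ++--, p(0)=1, p(<0)=0).
DP table for k = 0..114: p(0)=1, p(1)=1, p(2)=2, p(3)=3, p(4)=5, p(5)=7, p(6)=11, p(7)=15, p(8)=22, p(9)=30, p(10)=42, p(11)=56, p(12)=77, p(13)=101, p(14)=135, p(15)=176, p(16)=231, p(17)=297, p(18)=385, p(19)=490, p(20)=627, p(21)=792, p(22)=1002, p(23)=1255, p(24)=1575, p(25)=1958, p(26)=2436, p(27)=3010, p(28)=3718, p(29)=4565, p(30)=5604, p(31)=6842, p(32)=8349, p(33)=10143, p(34)=12310, p(35)=14883, p(36)=17977, p(37)=21637, p(38)=26015, p(39)=31185, p(40)=37338, p(41)=44583, p(42)=53174, p(43)=63261, p(44)=75175, p(45)=89134, p(46)=105558, p(47)=124754, p(48)=147273, p(49)=173525, p(50)=204226, p(51)=239943, p(52)=281589, p(53)=329931, p(54)=386155, p(55)=451276, p(56)=526823, p(57)=614154, p(58)=715220, p(59)=831820, p(60)=966467, p(61)=1121505, p(62)=1300156, p(63)=1505499, p(64)=1741630, p(65)=2012558, p(66)=2323520, p(67)=2679689, p(68)=3087735, p(69)=3554345, p(70)=4087968, p(71)=4697205, p(72)=5392783, p(73)=6185689, p(74)=7089500, p(75)=8118264, p(76)=9289091, p(77)=10619863, p(78)=12132164, p(79)=13848650, p(80)=15796476, p(81)=18004327, p(82)=20506255, p(83)=23338469, p(84)=26543660, p(85)=30167357, p(86)=34262962, p(87)=38887673, p(88)=44108109, p(89)=49995925, p(90)=56634173, p(91)=64112359, p(92)=72533807, p(93)=82010177, p(94)=92669720, p(95)=104651419, p(96)=118114304, p(97)=133230930, p(98)=150198136, p(99)=169229875, p(100)=190569292, p(101)=214481126, p(102)=241265379, p(103)=271248950, p(104)=304801365, p(105)=342325709, p(106)=384276336, p(107)=431149389, p(108)=483502844, p(109)=541946240, p(110)=607163746, p(111)=679903203, p(112)=761002156, p(113)=851376628, p(114)=952050665.
Final step: p(115) = p(114) + p(113) - p(110) - p(108) + p(103) + p(100) - p(93) - p(89) + p(80) + p(75) - p(64) - p(58) + p(45) + p(38) - p(23) - p(15)
= 952050665 + 851376628 - 607163746 - 483502844 + 271248950 + 190569292 - 82010177 - 49995925 + 15796476 + 8118264 - 1741630 - 715220 + 89134 + 26015 - 1255 - 176
= 1064144451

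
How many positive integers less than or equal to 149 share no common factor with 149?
148

149 = 149
φ(n) = n × ∏(1 - 1/p) for each prime p dividing n
φ(149) = 149 × (1 - 1/149) = 148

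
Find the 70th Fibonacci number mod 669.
392

Matrix identity: Q^n = [[F_(n+1), F_n], [F_n, F_(n-1)]] with Q = [[1,1],[1,0]].
n = 70 = 1000110₂. Square-and-multiply, entries mod 669:
Q^1 = [[1,1],[1,0]]
Q^2 = (Q^1)² = [[2,1],[1,1]]
Q^4 = (Q^2)² = [[5,3],[3,2]]
Q^8 = (Q^4)² = [[34,21],[21,13]]
Q^17 = (Q^8)²·Q = [[577,259],[259,318]]
Q^35 = (Q^17)²·Q = [[279,617],[617,331]]
Q^70 = (Q^35)² = [[265,392],[392,542]]
F_70 mod 669 = Q^70[0][1] = 392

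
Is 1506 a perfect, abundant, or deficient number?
abundant

Proper divisors of 1506: sum = 1 + 2 + 3 + 6 + 251 + 502 + 753 = 1518
Since 1518 > 1506, 1506 is abundant.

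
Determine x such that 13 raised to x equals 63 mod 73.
63

Baby-step giant-step with step n = ⌈√73⌉ = 9.
Baby steps 13^j mod 73 (j:value) for j=0..8: 0:1, 1:13, 2:23, 3:7, 4:18, 5:15, 6:49, 7:53, 8:32.
Giant-step multiplier: 13^(-9) ≡ 13^(72-9) = 13^63 ≡ 63 (mod 73).
Giant steps γ_i = 63·63^i mod 73: γ_0=63, γ_1=27, γ_2=22, γ_3=72, γ_4=10, γ_5=46, γ_6=51, γ_7=1 (in table at j=0).
x = i·n + j = 7·9 + 0 = 63.
Check: 13^63 ≡ 63 (mod 73).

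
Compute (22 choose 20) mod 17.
10

Using Lucas' theorem:
Write n=22 and k=20 in base 17:
n in base 17: [1, 5]
k in base 17: [1, 3]
C(22,20) mod 17 = ∏ C(n_i, k_i) mod 17
Digit binomials (mod 17): C(1,1) = 1; C(5,3) = 10
Product: 1 × 10 = 10 ≡ 10 (mod 17)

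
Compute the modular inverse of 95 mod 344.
239

gcd(95, 344) = 1, so the inverse exists.
Extended Euclidean algorithm on (344, 95):
344 = 3 × 95 + 59  ⟹  59 = (1)·344 + (-3)·95
95 = 1 × 59 + 36  ⟹  36 = (-1)·344 + (4)·95
59 = 1 × 36 + 23  ⟹  23 = (2)·344 + (-7)·95
36 = 1 × 23 + 13  ⟹  13 = (-3)·344 + (11)·95
23 = 1 × 13 + 10  ⟹  10 = (5)·344 + (-18)·95
13 = 1 × 10 + 3  ⟹  3 = (-8)·344 + (29)·95
10 = 3 × 3 + 1  ⟹  1 = (29)·344 + (-105)·95
So (-105)·95 ≡ 1 (mod 344), i.e. 95^(-1) ≡ -105 ≡ 239 (mod 344).
Check: 95 × 239 = 22705 ≡ 1 (mod 344)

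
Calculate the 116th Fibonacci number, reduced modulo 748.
701

Matrix identity: Q^n = [[F_(n+1), F_n], [F_n, F_(n-1)]] with Q = [[1,1],[1,0]].
n = 116 = 1110100₂. Square-and-multiply, entries mod 748:
Q^1 = [[1,1],[1,0]]
Q^3 = (Q^1)²·Q = [[3,2],[2,1]]
Q^7 = (Q^3)²·Q = [[21,13],[13,8]]
Q^14 = (Q^7)² = [[610,377],[377,233]]
Q^29 = (Q^14)²·Q = [[264,353],[353,659]]
Q^58 = (Q^29)² = [[573,439],[439,134]]
Q^116 = (Q^58)² = [[442,701],[701,489]]
F_116 mod 748 = Q^116[0][1] = 701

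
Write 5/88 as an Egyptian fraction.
1/18 + 1/792

Greedy algorithm:
5/88: ceiling(88/5) = 18, use 1/18
1/792: ceiling(792/1) = 792, use 1/792
Result: 5/88 = 1/18 + 1/792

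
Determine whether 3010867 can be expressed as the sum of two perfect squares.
Not possible

Factorization: 3010867 = 29 × 47^3
By Fermat: n is sum of two squares iff every prime p ≡ 3 (mod 4) appears to even power.
Prime(s) ≡ 3 (mod 4) with odd exponent: [(47, 3)]
Therefore 3010867 cannot be expressed as a² + b².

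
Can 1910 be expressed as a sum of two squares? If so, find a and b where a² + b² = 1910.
Not possible

Factorization: 1910 = 2 × 5 × 191
By Fermat: n is sum of two squares iff every prime p ≡ 3 (mod 4) appears to even power.
Prime(s) ≡ 3 (mod 4) with odd exponent: [(191, 1)]
Therefore 1910 cannot be expressed as a² + b².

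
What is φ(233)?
232

233 = 233
φ(n) = n × ∏(1 - 1/p) for each prime p dividing n
φ(233) = 233 × (1 - 1/233) = 232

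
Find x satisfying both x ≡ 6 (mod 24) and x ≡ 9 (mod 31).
102

Using Chinese Remainder Theorem:
M = 24 × 31 = 744
M1 = 31, M2 = 24
y1 = 31^(-1) mod 24 = 7
y2 = 24^(-1) mod 31 = 22
x = (6×31×7 + 9×24×22) mod 744 = 102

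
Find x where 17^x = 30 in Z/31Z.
15

Baby-step giant-step with step n = ⌈√31⌉ = 6.
Baby steps 17^j mod 31 (j:value) for j=0..5: 0:1, 1:17, 2:10, 3:15, 4:7, 5:26.
Giant-step multiplier: 17^(-6) ≡ 17^(30-6) = 17^24 ≡ 4 (mod 31).
Giant steps γ_i = 30·4^i mod 31: γ_0=30, γ_1=27, γ_2=15 (in table at j=3).
x = i·n + j = 2·6 + 3 = 15.
Check: 17^15 ≡ 30 (mod 31).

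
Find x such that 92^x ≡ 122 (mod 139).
106

Baby-step giant-step with step n = ⌈√139⌉ = 12.
Baby steps 92^j mod 139 (j:value) for j=0..11: 0:1, 1:92, 2:124, 3:10, 4:86, 5:128, 6:100, 7:26, 8:29, 9:27, 10:121, 11:12.
Giant-step multiplier: 92^(-12) ≡ 92^(138-12) = 92^126 ≡ 52 (mod 139).
Giant steps γ_i = 122·52^i mod 139: γ_0=122, γ_1=89, γ_2=41, γ_3=47, γ_4=81, γ_5=42, γ_6=99, γ_7=5, γ_8=121 (in table at j=10).
x = i·n + j = 8·12 + 10 = 106.
Check: 92^106 ≡ 122 (mod 139).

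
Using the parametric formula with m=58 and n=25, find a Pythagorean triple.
(2739, 2900, 3989)

Euclid's formula: a = m² - n², b = 2mn, c = m² + n²
m = 58, n = 25
a = 58² - 25² = 3364 - 625 = 2739
b = 2 × 58 × 25 = 2900
c = 58² + 25² = 3364 + 625 = 3989
Verification: 2739² + 2900² = 7502121 + 8410000 = 15912121 = 3989² ✓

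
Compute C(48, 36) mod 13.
0

Using Lucas' theorem:
Write n=48 and k=36 in base 13:
n in base 13: [3, 9]
k in base 13: [2, 10]
C(48,36) mod 13 = ∏ C(n_i, k_i) mod 13
Digit binomials (mod 13): C(3,2) = 3; C(9,10) = 0 (k_i > n_i)
Product: 3 × 0 = 0 ≡ 0 (mod 13)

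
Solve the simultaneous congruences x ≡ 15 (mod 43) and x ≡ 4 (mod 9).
58

Using Chinese Remainder Theorem:
M = 43 × 9 = 387
M1 = 9, M2 = 43
y1 = 9^(-1) mod 43 = 24
y2 = 43^(-1) mod 9 = 4
x = (15×9×24 + 4×43×4) mod 387 = 58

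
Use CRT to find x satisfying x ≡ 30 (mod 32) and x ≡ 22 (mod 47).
1150

Using Chinese Remainder Theorem:
M = 32 × 47 = 1504
M1 = 47, M2 = 32
y1 = 47^(-1) mod 32 = 15
y2 = 32^(-1) mod 47 = 25
x = (30×47×15 + 22×32×25) mod 1504 = 1150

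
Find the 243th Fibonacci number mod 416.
34

Matrix identity: Q^n = [[F_(n+1), F_n], [F_n, F_(n-1)]] with Q = [[1,1],[1,0]].
n = 243 = 11110011₂. Square-and-multiply, entries mod 416:
Q^1 = [[1,1],[1,0]]
Q^3 = (Q^1)²·Q = [[3,2],[2,1]]
Q^7 = (Q^3)²·Q = [[21,13],[13,8]]
Q^15 = (Q^7)²·Q = [[155,194],[194,377]]
Q^30 = (Q^15)² = [[93,40],[40,53]]
Q^60 = (Q^30)² = [[265,16],[16,249]]
Q^121 = (Q^60)²·Q = [[81,177],[177,320]]
Q^243 = (Q^121)²·Q = [[291,34],[34,257]]
F_243 mod 416 = Q^243[0][1] = 34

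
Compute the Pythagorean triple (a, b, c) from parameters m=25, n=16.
(369, 800, 881)

Euclid's formula: a = m² - n², b = 2mn, c = m² + n²
m = 25, n = 16
a = 25² - 16² = 625 - 256 = 369
b = 2 × 25 × 16 = 800
c = 25² + 16² = 625 + 256 = 881
Verification: 369² + 800² = 136161 + 640000 = 776161 = 881² ✓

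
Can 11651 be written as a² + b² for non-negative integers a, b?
Not possible

Factorization: 11651 = 61 × 191
By Fermat: n is sum of two squares iff every prime p ≡ 3 (mod 4) appears to even power.
Prime(s) ≡ 3 (mod 4) with odd exponent: [(191, 1)]
Therefore 11651 cannot be expressed as a² + b².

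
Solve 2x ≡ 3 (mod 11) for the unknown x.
x ≡ 7 (mod 11)

gcd(2, 11) = 1, which divides 3, so solutions exist.
Find 2^(-1) mod 11 by the extended Euclidean algorithm:
11 = 5 × 2 + 1  ⟹  1 = (1)·11 + (-5)·2
So (-5)·2 ≡ 1 (mod 11), i.e. 2^(-1) ≡ -5 ≡ 6 (mod 11).
x ≡ 6 × 3 = 18 ≡ 7 (mod 11).
Check: 2 × 7 = 14 ≡ 3 (mod 11).
Unique solution: x ≡ 7 (mod 11)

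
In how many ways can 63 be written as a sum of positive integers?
1505499

p(n) counts ways to write n as a sum of positive integers (order ignored).
Euler's pentagonal recurrence: p(k) = p(k-1) + p(k-2) - p(k-5) - p(k-7) + p(k-12) + p(k-15) - ... (offsets j(3j∓1)/2, signs ++--, p(0)=1, p(<0)=0).
DP table for k = 0..62: p(0)=1, p(1)=1, p(2)=2, p(3)=3, p(4)=5, p(5)=7, p(6)=11, p(7)=15, p(8)=22, p(9)=30, p(10)=42, p(11)=56, p(12)=77, p(13)=101, p(14)=135, p(15)=176, p(16)=231, p(17)=297, p(18)=385, p(19)=490, p(20)=627, p(21)=792, p(22)=1002, p(23)=1255, p(24)=1575, p(25)=1958, p(26)=2436, p(27)=3010, p(28)=3718, p(29)=4565, p(30)=5604, p(31)=6842, p(32)=8349, p(33)=10143, p(34)=12310, p(35)=14883, p(36)=17977, p(37)=21637, p(38)=26015, p(39)=31185, p(40)=37338, p(41)=44583, p(42)=53174, p(43)=63261, p(44)=75175, p(45)=89134, p(46)=105558, p(47)=124754, p(48)=147273, p(49)=173525, p(50)=204226, p(51)=239943, p(52)=281589, p(53)=329931, p(54)=386155, p(55)=451276, p(56)=526823, p(57)=614154, p(58)=715220, p(59)=831820, p(60)=966467, p(61)=1121505, p(62)=1300156.
Final step: p(63) = p(62) + p(61) - p(58) - p(56) + p(51) + p(48) - p(41) - p(37) + p(28) + p(23) - p(12) - p(6)
= 1300156 + 1121505 - 715220 - 526823 + 239943 + 147273 - 44583 - 21637 + 3718 + 1255 - 77 - 11
= 1505499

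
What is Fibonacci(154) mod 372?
127

Matrix identity: Q^n = [[F_(n+1), F_n], [F_n, F_(n-1)]] with Q = [[1,1],[1,0]].
n = 154 = 10011010₂. Square-and-multiply, entries mod 372:
Q^1 = [[1,1],[1,0]]
Q^2 = (Q^1)² = [[2,1],[1,1]]
Q^4 = (Q^2)² = [[5,3],[3,2]]
Q^9 = (Q^4)²·Q = [[55,34],[34,21]]
Q^19 = (Q^9)²·Q = [[69,89],[89,352]]
Q^38 = (Q^19)² = [[34,269],[269,137]]
Q^77 = (Q^38)²·Q = [[104,233],[233,243]]
Q^154 = (Q^77)² = [[5,127],[127,250]]
F_154 mod 372 = Q^154[0][1] = 127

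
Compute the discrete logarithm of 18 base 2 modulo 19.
9

Baby-step giant-step with step n = ⌈√19⌉ = 5.
Baby steps 2^j mod 19 (j:value) for j=0..4: 0:1, 1:2, 2:4, 3:8, 4:16.
Giant-step multiplier: 2^(-5) ≡ 2^(18-5) = 2^13 ≡ 3 (mod 19).
Giant steps γ_i = 18·3^i mod 19: γ_0=18, γ_1=16 (in table at j=4).
x = i·n + j = 1·5 + 4 = 9.
Check: 2^9 ≡ 18 (mod 19).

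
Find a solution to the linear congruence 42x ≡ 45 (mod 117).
x ≡ 15 (mod 39)

gcd(42, 117) = 3, which divides 45, so solutions exist.
Divide through by 3: 14x ≡ 15 (mod 39).
Find 14^(-1) mod 39 by the extended Euclidean algorithm:
39 = 2 × 14 + 11  ⟹  11 = (1)·39 + (-2)·14
14 = 1 × 11 + 3  ⟹  3 = (-1)·39 + (3)·14
11 = 3 × 3 + 2  ⟹  2 = (4)·39 + (-11)·14
3 = 1 × 2 + 1  ⟹  1 = (-5)·39 + (14)·14
So (14)·14 ≡ 1 (mod 39), i.e. 14^(-1) ≡ 14 (mod 39).
x ≡ 14 × 15 = 210 ≡ 15 (mod 39).
Check: 42 × 15 = 630 ≡ 45 (mod 117).
x ≡ 15 (mod 39), giving 3 solutions mod 117.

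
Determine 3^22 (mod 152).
81

Repeated squaring. Binary of 22 = 10110.
3^1 ≡ 3 (mod 152); 3^2 ≡ 9 (mod 152); 3^4 ≡ 81 (mod 152); 3^8 ≡ 25 (mod 152); 3^16 ≡ 17 (mod 152)
3^22 = 3^2 × 3^4 × 3^16 ≡ 81 (mod 152)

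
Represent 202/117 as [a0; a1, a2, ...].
[1; 1, 2, 1, 1, 1, 10]

Euclidean algorithm steps:
202 = 1 × 117 + 85
117 = 1 × 85 + 32
85 = 2 × 32 + 21
32 = 1 × 21 + 11
21 = 1 × 11 + 10
11 = 1 × 10 + 1
10 = 10 × 1 + 0
Continued fraction: [1; 1, 2, 1, 1, 1, 10]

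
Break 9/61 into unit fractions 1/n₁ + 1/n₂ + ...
1/7 + 1/214 + 1/91378

Greedy algorithm:
9/61: ceiling(61/9) = 7, use 1/7
2/427: ceiling(427/2) = 214, use 1/214
1/91378: ceiling(91378/1) = 91378, use 1/91378
Result: 9/61 = 1/7 + 1/214 + 1/91378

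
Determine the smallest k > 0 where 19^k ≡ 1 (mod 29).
28

29 is prime, so ord(19) divides φ(29) = 28.
Divisors of 28: 1, 2, 4, 7, 14, 28.
Repeated squaring: 19^1 ≡ 19, 19^2 ≡ 13, 19^4 ≡ 24, 19^8 ≡ 25, 19^16 ≡ 16 (mod 29).
Test 19^d mod 29 for each divisor d in increasing order:
19^1 ≡ 19
19^2 ≡ 13
19^4 ≡ 24
19^7 = 19^4·19^2·19^1 ≡ 12
19^14 = 19^8·19^4·19^2 ≡ 28
19^28 = 19^16·19^8·19^4 ≡ 1  ← first divisor giving 1
The order is 28.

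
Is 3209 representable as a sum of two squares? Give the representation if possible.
20² + 53² (a=20, b=53)

Factorization: 3209 = 3209
By Fermat: n is sum of two squares iff every prime p ≡ 3 (mod 4) appears to even power.
All primes ≡ 3 (mod 4) appear to even power.
Search a = 0, 1, 2, … for 3209 - a² a perfect square: first hit at a = 20: 3209 - 400 = 2809 = 53².
3209 = 20² + 53² = 400 + 2809 ✓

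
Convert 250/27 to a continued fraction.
[9; 3, 1, 6]

Euclidean algorithm steps:
250 = 9 × 27 + 7
27 = 3 × 7 + 6
7 = 1 × 6 + 1
6 = 6 × 1 + 0
Continued fraction: [9; 3, 1, 6]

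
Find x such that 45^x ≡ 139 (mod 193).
142

Baby-step giant-step with step n = ⌈√193⌉ = 14.
Baby steps 45^j mod 193 (j:value) for j=0..13: 0:1, 1:45, 2:95, 3:29, 4:147, 5:53, 6:69, 7:17, 8:186, 9:71, 10:107, 11:183, 12:129, 13:15.
Giant-step multiplier: 45^(-14) ≡ 45^(192-14) = 45^178 ≡ 191 (mod 193).
Giant steps γ_i = 139·191^i mod 193: γ_0=139, γ_1=108, γ_2=170, γ_3=46, γ_4=101, γ_5=184, γ_6=18, γ_7=157, γ_8=72, γ_9=49, γ_10=95 (in table at j=2).
x = i·n + j = 10·14 + 2 = 142.
Check: 45^142 ≡ 139 (mod 193).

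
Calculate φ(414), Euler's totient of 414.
132

414 = 2 × 3^2 × 23
φ(n) = n × ∏(1 - 1/p) for each prime p dividing n
φ(414) = 414 × (1 - 1/2) × (1 - 1/3) × (1 - 1/23) = 132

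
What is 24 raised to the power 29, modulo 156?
72

Repeated squaring. Binary of 29 = 11101.
24^1 ≡ 24 (mod 156); 24^2 ≡ 108 (mod 156); 24^4 ≡ 120 (mod 156); 24^8 ≡ 48 (mod 156); 24^16 ≡ 120 (mod 156)
24^29 = 24^1 × 24^4 × 24^8 × 24^16 ≡ 72 (mod 156)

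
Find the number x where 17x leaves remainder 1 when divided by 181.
32

gcd(17, 181) = 1, so the inverse exists.
Extended Euclidean algorithm on (181, 17):
181 = 10 × 17 + 11  ⟹  11 = (1)·181 + (-10)·17
17 = 1 × 11 + 6  ⟹  6 = (-1)·181 + (11)·17
11 = 1 × 6 + 5  ⟹  5 = (2)·181 + (-21)·17
6 = 1 × 5 + 1  ⟹  1 = (-3)·181 + (32)·17
So (32)·17 ≡ 1 (mod 181), i.e. 17^(-1) ≡ 32 (mod 181).
Check: 17 × 32 = 544 ≡ 1 (mod 181)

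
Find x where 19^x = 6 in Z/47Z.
8

Baby-step giant-step with step n = ⌈√47⌉ = 7.
Baby steps 19^j mod 47 (j:value) for j=0..6: 0:1, 1:19, 2:32, 3:44, 4:37, 5:45, 6:9.
Giant-step multiplier: 19^(-7) ≡ 19^(46-7) = 19^39 ≡ 11 (mod 47).
Giant steps γ_i = 6·11^i mod 47: γ_0=6, γ_1=19 (in table at j=1).
x = i·n + j = 1·7 + 1 = 8.
Check: 19^8 ≡ 6 (mod 47).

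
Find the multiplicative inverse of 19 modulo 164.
95

gcd(19, 164) = 1, so the inverse exists.
Extended Euclidean algorithm on (164, 19):
164 = 8 × 19 + 12  ⟹  12 = (1)·164 + (-8)·19
19 = 1 × 12 + 7  ⟹  7 = (-1)·164 + (9)·19
12 = 1 × 7 + 5  ⟹  5 = (2)·164 + (-17)·19
7 = 1 × 5 + 2  ⟹  2 = (-3)·164 + (26)·19
5 = 2 × 2 + 1  ⟹  1 = (8)·164 + (-69)·19
So (-69)·19 ≡ 1 (mod 164), i.e. 19^(-1) ≡ -69 ≡ 95 (mod 164).
Check: 19 × 95 = 1805 ≡ 1 (mod 164)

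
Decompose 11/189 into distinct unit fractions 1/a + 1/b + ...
1/18 + 1/378

Greedy algorithm:
11/189: ceiling(189/11) = 18, use 1/18
1/378: ceiling(378/1) = 378, use 1/378
Result: 11/189 = 1/18 + 1/378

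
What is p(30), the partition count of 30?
5604

p(n) counts ways to write n as a sum of positive integers (order ignored).
Euler's pentagonal recurrence: p(k) = p(k-1) + p(k-2) - p(k-5) - p(k-7) + p(k-12) + p(k-15) - ... (offsets j(3j∓1)/2, signs ++--, p(0)=1, p(<0)=0).
DP table for k = 0..29: p(0)=1, p(1)=1, p(2)=2, p(3)=3, p(4)=5, p(5)=7, p(6)=11, p(7)=15, p(8)=22, p(9)=30, p(10)=42, p(11)=56, p(12)=77, p(13)=101, p(14)=135, p(15)=176, p(16)=231, p(17)=297, p(18)=385, p(19)=490, p(20)=627, p(21)=792, p(22)=1002, p(23)=1255, p(24)=1575, p(25)=1958, p(26)=2436, p(27)=3010, p(28)=3718, p(29)=4565.
Final step: p(30) = p(29) + p(28) - p(25) - p(23) + p(18) + p(15) - p(8) - p(4)
= 4565 + 3718 - 1958 - 1255 + 385 + 176 - 22 - 5
= 5604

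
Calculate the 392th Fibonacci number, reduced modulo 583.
100

Matrix identity: Q^n = [[F_(n+1), F_n], [F_n, F_(n-1)]] with Q = [[1,1],[1,0]].
n = 392 = 110001000₂. Square-and-multiply, entries mod 583:
Q^1 = [[1,1],[1,0]]
Q^3 = (Q^1)²·Q = [[3,2],[2,1]]
Q^6 = (Q^3)² = [[13,8],[8,5]]
Q^12 = (Q^6)² = [[233,144],[144,89]]
Q^24 = (Q^12)² = [[401,311],[311,90]]
Q^49 = (Q^24)²·Q = [[374,419],[419,538]]
Q^98 = (Q^49)² = [[34,263],[263,354]]
Q^196 = (Q^98)² = [[365,19],[19,346]]
Q^392 = (Q^196)² = [[79,100],[100,562]]
F_392 mod 583 = Q^392[0][1] = 100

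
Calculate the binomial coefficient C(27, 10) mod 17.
1

Using Lucas' theorem:
Write n=27 and k=10 in base 17:
n in base 17: [1, 10]
k in base 17: [0, 10]
C(27,10) mod 17 = ∏ C(n_i, k_i) mod 17
Digit binomials (mod 17): C(1,0) = 1; C(10,10) = 1
Product: 1 × 1 = 1 ≡ 1 (mod 17)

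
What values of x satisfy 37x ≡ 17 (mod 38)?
x ≡ 21 (mod 38)

gcd(37, 38) = 1, which divides 17, so solutions exist.
Find 37^(-1) mod 38 by the extended Euclidean algorithm:
38 = 1 × 37 + 1  ⟹  1 = (1)·38 + (-1)·37
So (-1)·37 ≡ 1 (mod 38), i.e. 37^(-1) ≡ -1 ≡ 37 (mod 38).
x ≡ 37 × 17 = 629 ≡ 21 (mod 38).
Check: 37 × 21 = 777 ≡ 17 (mod 38).
Unique solution: x ≡ 21 (mod 38)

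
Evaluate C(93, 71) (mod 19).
3

Using Lucas' theorem:
Write n=93 and k=71 in base 19:
n in base 19: [4, 17]
k in base 19: [3, 14]
C(93,71) mod 19 = ∏ C(n_i, k_i) mod 19
Digit binomials (mod 19): C(4,3) = 4; C(17,14) = 680 ≡ 15
Product: 4 × 15 = 60 ≡ 3 (mod 19)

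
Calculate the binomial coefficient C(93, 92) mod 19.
17

Using Lucas' theorem:
Write n=93 and k=92 in base 19:
n in base 19: [4, 17]
k in base 19: [4, 16]
C(93,92) mod 19 = ∏ C(n_i, k_i) mod 19
Digit binomials (mod 19): C(4,4) = 1; C(17,16) = 17
Product: 1 × 17 = 17 ≡ 17 (mod 19)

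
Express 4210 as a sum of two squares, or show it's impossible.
27² + 59² (a=27, b=59)

Factorization: 4210 = 2 × 5 × 421
By Fermat: n is sum of two squares iff every prime p ≡ 3 (mod 4) appears to even power.
All primes ≡ 3 (mod 4) appear to even power.
Search a = 0, 1, 2, … for 4210 - a² a perfect square: first hit at a = 27: 4210 - 729 = 3481 = 59².
4210 = 27² + 59² = 729 + 3481 ✓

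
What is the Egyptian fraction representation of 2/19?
1/10 + 1/190

Greedy algorithm:
2/19: ceiling(19/2) = 10, use 1/10
1/190: ceiling(190/1) = 190, use 1/190
Result: 2/19 = 1/10 + 1/190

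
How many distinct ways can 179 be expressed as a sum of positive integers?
625846753120

p(n) counts ways to write n as a sum of positive integers (order ignored).
Euler's pentagonal recurrence: p(k) = p(k-1) + p(k-2) - p(k-5) - p(k-7) + p(k-12) + p(k-15) - ... (offsets j(3j∓1)/2, signs ++--, p(0)=1, p(<0)=0).
DP table for k = 0..178: p(0)=1, p(1)=1, p(2)=2, p(3)=3, p(4)=5, p(5)=7, p(6)=11, p(7)=15, p(8)=22, p(9)=30, p(10)=42, p(11)=56, p(12)=77, p(13)=101, p(14)=135, p(15)=176, p(16)=231, p(17)=297, p(18)=385, p(19)=490, p(20)=627, p(21)=792, p(22)=1002, p(23)=1255, p(24)=1575, p(25)=1958, p(26)=2436, p(27)=3010, p(28)=3718, p(29)=4565, p(30)=5604, p(31)=6842, p(32)=8349, p(33)=10143, p(34)=12310, p(35)=14883, p(36)=17977, p(37)=21637, p(38)=26015, p(39)=31185, p(40)=37338, p(41)=44583, p(42)=53174, p(43)=63261, p(44)=75175, p(45)=89134, p(46)=105558, p(47)=124754, p(48)=147273, p(49)=173525, p(50)=204226, p(51)=239943, p(52)=281589, p(53)=329931, p(54)=386155, p(55)=451276, p(56)=526823, p(57)=614154, p(58)=715220, p(59)=831820, p(60)=966467, p(61)=1121505, p(62)=1300156, p(63)=1505499, p(64)=1741630, p(65)=2012558, p(66)=2323520, p(67)=2679689, p(68)=3087735, p(69)=3554345, p(70)=4087968, p(71)=4697205, p(72)=5392783, p(73)=6185689, p(74)=7089500, p(75)=8118264, p(76)=9289091, p(77)=10619863, p(78)=12132164, p(79)=13848650, p(80)=15796476, p(81)=18004327, p(82)=20506255, p(83)=23338469, p(84)=26543660, p(85)=30167357, p(86)=34262962, p(87)=38887673, p(88)=44108109, p(89)=49995925, p(90)=56634173, p(91)=64112359, p(92)=72533807, p(93)=82010177, p(94)=92669720, p(95)=104651419, p(96)=118114304, p(97)=133230930, p(98)=150198136, p(99)=169229875, p(100)=190569292, p(101)=214481126, p(102)=241265379, p(103)=271248950, p(104)=304801365, p(105)=342325709, p(106)=384276336, p(107)=431149389, p(108)=483502844, p(109)=541946240, p(110)=607163746, p(111)=679903203, p(112)=761002156, p(113)=851376628, p(114)=952050665, p(115)=1064144451, p(116)=1188908248, p(117)=1327710076, p(118)=1482074143, p(119)=1653668665, p(120)=1844349560, p(121)=2056148051, p(122)=2291320912, p(123)=2552338241, p(124)=2841940500, p(125)=3163127352, p(126)=3519222692, p(127)=3913864295, p(128)=4351078600, p(129)=4835271870, p(130)=5371315400, p(131)=5964539504, p(132)=6620830889, p(133)=7346629512, p(134)=8149040695, p(135)=9035836076, p(136)=10015581680, p(137)=11097645016, p(138)=12292341831, p(139)=13610949895, p(140)=15065878135, p(141)=16670689208, p(142)=18440293320, p(143)=20390982757, p(144)=22540654445, p(145)=24908858009, p(146)=27517052599, p(147)=30388671978, p(148)=33549419497, p(149)=37027355200, p(150)=40853235313, p(151)=45060624582, p(152)=49686288421, p(153)=54770336324, p(154)=60356673280, p(155)=66493182097, p(156)=73232243759, p(157)=80630964769, p(158)=88751778802, p(159)=97662728555, p(160)=107438159466, p(161)=118159068427, p(162)=129913904637, p(163)=142798995930, p(164)=156919475295, p(165)=172389800255, p(166)=189334822579, p(167)=207890420102, p(168)=228204732751, p(169)=250438925115, p(170)=274768617130, p(171)=301384802048, p(172)=330495499613, p(173)=362326859895, p(174)=397125074750, p(175)=435157697830, p(176)=476715857290, p(177)=522115831195, p(178)=571701605655.
Final step: p(179) = p(178) + p(177) - p(174) - p(172) + p(167) + p(164) - p(157) - p(153) + p(144) + p(139) - p(128) - p(122) + p(109) + p(102) - p(87) - p(79) + p(62) + p(53) - p(34) - p(24) + p(3)
= 571701605655 + 522115831195 - 397125074750 - 330495499613 + 207890420102 + 156919475295 - 80630964769 - 54770336324 + 22540654445 + 13610949895 - 4351078600 - 2291320912 + 541946240 + 241265379 - 38887673 - 13848650 + 1300156 + 329931 - 12310 - 1575 + 3
= 625846753120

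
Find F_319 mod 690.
631

Matrix identity: Q^n = [[F_(n+1), F_n], [F_n, F_(n-1)]] with Q = [[1,1],[1,0]].
n = 319 = 100111111₂. Square-and-multiply, entries mod 690:
Q^1 = [[1,1],[1,0]]
Q^2 = (Q^1)² = [[2,1],[1,1]]
Q^4 = (Q^2)² = [[5,3],[3,2]]
Q^9 = (Q^4)²·Q = [[55,34],[34,21]]
Q^19 = (Q^9)²·Q = [[555,41],[41,514]]
Q^39 = (Q^19)²·Q = [[255,586],[586,359]]
Q^79 = (Q^39)²·Q = [[255,631],[631,314]]
Q^159 = (Q^79)²·Q = [[435,196],[196,239]]
Q^319 = (Q^159)²·Q = [[255,631],[631,314]]
F_319 mod 690 = Q^319[0][1] = 631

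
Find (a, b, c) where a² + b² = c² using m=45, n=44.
(89, 3960, 3961)

Euclid's formula: a = m² - n², b = 2mn, c = m² + n²
m = 45, n = 44
a = 45² - 44² = 2025 - 1936 = 89
b = 2 × 45 × 44 = 3960
c = 45² + 44² = 2025 + 1936 = 3961
Verification: 89² + 3960² = 7921 + 15681600 = 15689521 = 3961² ✓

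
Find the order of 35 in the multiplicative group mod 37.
36

37 is prime, so ord(35) divides φ(37) = 36.
Divisors of 36: 1, 2, 3, 4, 6, 9, 12, 18, 36.
Repeated squaring: 35^1 ≡ 35, 35^2 ≡ 4, 35^4 ≡ 16, 35^8 ≡ 34, 35^16 ≡ 9, 35^32 ≡ 7 (mod 37).
Test 35^d mod 37 for each divisor d in increasing order:
35^1 ≡ 35
35^2 ≡ 4
35^3 = 35^2·35^1 ≡ 29
35^4 ≡ 16
35^6 = 35^4·35^2 ≡ 27
35^9 = 35^8·35^1 ≡ 6
35^12 = 35^8·35^4 ≡ 26
35^18 = 35^16·35^2 ≡ 36
35^36 = 35^32·35^4 ≡ 1  ← first divisor giving 1
The order is 36.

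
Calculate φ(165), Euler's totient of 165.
80

165 = 3 × 5 × 11
φ(n) = n × ∏(1 - 1/p) for each prime p dividing n
φ(165) = 165 × (1 - 1/3) × (1 - 1/5) × (1 - 1/11) = 80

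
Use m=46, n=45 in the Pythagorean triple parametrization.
(91, 4140, 4141)

Euclid's formula: a = m² - n², b = 2mn, c = m² + n²
m = 46, n = 45
a = 46² - 45² = 2116 - 2025 = 91
b = 2 × 46 × 45 = 4140
c = 46² + 45² = 2116 + 2025 = 4141
Verification: 91² + 4140² = 8281 + 17139600 = 17147881 = 4141² ✓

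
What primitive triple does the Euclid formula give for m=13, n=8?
(105, 208, 233)

Euclid's formula: a = m² - n², b = 2mn, c = m² + n²
m = 13, n = 8
a = 13² - 8² = 169 - 64 = 105
b = 2 × 13 × 8 = 208
c = 13² + 8² = 169 + 64 = 233
Verification: 105² + 208² = 11025 + 43264 = 54289 = 233² ✓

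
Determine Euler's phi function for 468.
144

468 = 2^2 × 3^2 × 13
φ(n) = n × ∏(1 - 1/p) for each prime p dividing n
φ(468) = 468 × (1 - 1/2) × (1 - 1/3) × (1 - 1/13) = 144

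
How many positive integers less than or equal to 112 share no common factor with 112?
48

112 = 2^4 × 7
φ(n) = n × ∏(1 - 1/p) for each prime p dividing n
φ(112) = 112 × (1 - 1/2) × (1 - 1/7) = 48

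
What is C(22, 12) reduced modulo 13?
0

Using Lucas' theorem:
Write n=22 and k=12 in base 13:
n in base 13: [1, 9]
k in base 13: [0, 12]
C(22,12) mod 13 = ∏ C(n_i, k_i) mod 13
Digit binomials (mod 13): C(1,0) = 1; C(9,12) = 0 (k_i > n_i)
Product: 1 × 0 = 0 ≡ 0 (mod 13)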